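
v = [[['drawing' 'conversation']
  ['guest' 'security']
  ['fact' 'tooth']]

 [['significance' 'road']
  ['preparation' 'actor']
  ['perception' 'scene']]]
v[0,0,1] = 'conversation'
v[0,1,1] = 'security'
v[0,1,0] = 'guest'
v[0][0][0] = 'drawing'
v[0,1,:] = ['guest', 'security']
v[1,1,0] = 'preparation'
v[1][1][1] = 'actor'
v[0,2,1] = 'tooth'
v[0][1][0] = 'guest'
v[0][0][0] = 'drawing'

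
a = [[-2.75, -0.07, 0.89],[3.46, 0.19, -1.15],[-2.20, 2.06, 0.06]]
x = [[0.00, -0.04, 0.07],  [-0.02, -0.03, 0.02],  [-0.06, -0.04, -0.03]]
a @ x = [[-0.05, 0.08, -0.22],[0.07, -0.10, 0.28],[-0.04, 0.02, -0.11]]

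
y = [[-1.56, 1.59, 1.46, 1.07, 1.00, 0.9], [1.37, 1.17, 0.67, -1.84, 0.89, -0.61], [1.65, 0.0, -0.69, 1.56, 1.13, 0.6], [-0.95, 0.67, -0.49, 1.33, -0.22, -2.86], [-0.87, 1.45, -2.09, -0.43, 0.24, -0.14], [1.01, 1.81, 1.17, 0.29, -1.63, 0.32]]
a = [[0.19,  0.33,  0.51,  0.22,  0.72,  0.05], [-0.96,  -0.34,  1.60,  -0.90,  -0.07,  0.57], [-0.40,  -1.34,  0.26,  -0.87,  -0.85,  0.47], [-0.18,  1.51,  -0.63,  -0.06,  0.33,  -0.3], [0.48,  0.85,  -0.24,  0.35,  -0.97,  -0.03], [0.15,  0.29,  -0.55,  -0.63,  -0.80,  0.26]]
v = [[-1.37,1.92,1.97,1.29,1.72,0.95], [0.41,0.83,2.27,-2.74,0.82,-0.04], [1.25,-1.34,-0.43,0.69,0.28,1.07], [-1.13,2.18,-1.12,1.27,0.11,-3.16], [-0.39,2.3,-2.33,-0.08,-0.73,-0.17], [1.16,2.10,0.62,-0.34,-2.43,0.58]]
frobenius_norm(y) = 7.29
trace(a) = -0.66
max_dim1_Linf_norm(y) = 2.86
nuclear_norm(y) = 17.57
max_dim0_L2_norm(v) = 4.54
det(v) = -505.88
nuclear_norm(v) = 19.55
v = y + a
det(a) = -0.00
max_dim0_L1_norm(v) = 10.67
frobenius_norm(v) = 8.79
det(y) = -568.08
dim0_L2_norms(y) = [3.12, 3.12, 3.01, 3.0, 2.41, 3.14]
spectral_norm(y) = 3.73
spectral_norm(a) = 2.95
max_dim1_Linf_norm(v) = 3.16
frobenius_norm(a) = 3.99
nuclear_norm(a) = 7.81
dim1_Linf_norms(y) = [1.59, 1.84, 1.65, 2.86, 2.09, 1.81]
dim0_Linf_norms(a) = [0.96, 1.51, 1.6, 0.9, 0.97, 0.57]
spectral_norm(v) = 5.34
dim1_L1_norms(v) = [9.22, 7.11, 5.06, 8.97, 6.0, 7.23]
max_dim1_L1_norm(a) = 4.44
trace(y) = 0.81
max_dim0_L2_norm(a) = 2.26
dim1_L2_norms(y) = [3.17, 2.87, 2.7, 3.4, 2.74, 2.92]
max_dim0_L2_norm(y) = 3.14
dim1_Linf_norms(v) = [1.97, 2.74, 1.34, 3.16, 2.33, 2.43]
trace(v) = 0.15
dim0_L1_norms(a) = [2.36, 4.66, 3.79, 3.03, 3.74, 1.68]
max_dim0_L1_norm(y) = 7.41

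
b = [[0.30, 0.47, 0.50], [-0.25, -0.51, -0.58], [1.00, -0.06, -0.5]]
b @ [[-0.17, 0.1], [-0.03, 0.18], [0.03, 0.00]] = [[-0.05, 0.11],  [0.04, -0.12],  [-0.18, 0.09]]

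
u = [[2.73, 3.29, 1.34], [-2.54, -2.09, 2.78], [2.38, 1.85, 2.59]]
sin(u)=[[0.49, 2.06, -1.43], [-2.93, -3.41, 2.66], [0.75, 0.18, -1.64]]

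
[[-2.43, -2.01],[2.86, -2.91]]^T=[[-2.43, 2.86], [-2.01, -2.91]]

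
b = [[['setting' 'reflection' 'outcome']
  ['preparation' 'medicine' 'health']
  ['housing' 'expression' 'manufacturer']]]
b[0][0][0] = 'setting'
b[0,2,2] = 'manufacturer'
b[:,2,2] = ['manufacturer']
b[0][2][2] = 'manufacturer'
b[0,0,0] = 'setting'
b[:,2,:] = [['housing', 'expression', 'manufacturer']]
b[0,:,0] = ['setting', 'preparation', 'housing']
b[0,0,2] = 'outcome'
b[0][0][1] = 'reflection'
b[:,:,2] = [['outcome', 'health', 'manufacturer']]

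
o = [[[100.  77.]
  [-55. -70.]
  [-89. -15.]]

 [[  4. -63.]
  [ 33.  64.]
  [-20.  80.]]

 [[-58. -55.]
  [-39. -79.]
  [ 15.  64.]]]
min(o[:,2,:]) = -89.0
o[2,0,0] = -58.0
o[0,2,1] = -15.0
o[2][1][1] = -79.0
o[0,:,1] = [77.0, -70.0, -15.0]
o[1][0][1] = -63.0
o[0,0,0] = 100.0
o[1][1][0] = 33.0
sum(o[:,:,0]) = -109.0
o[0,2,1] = -15.0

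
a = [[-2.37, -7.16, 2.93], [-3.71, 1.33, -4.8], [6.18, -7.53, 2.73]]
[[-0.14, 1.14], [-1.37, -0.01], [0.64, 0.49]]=a @ [[0.10, -0.08], [0.08, -0.12], [0.23, 0.03]]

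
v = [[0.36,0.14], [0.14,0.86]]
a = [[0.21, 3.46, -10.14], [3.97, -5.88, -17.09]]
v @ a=[[0.63,0.42,-6.04], [3.44,-4.57,-16.12]]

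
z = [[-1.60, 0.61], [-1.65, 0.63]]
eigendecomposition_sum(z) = [[-1.60,0.61],[-1.65,0.63]] + [[-0.00, 0.0], [-0.0, 0.00]]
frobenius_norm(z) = 2.46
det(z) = -0.00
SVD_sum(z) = [[-1.6, 0.61],[-1.65, 0.63]] + [[-0.00, -0.00], [0.00, 0.0]]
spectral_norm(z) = 2.46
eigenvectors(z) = [[-0.7, -0.36], [-0.72, -0.93]]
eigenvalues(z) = [-0.97, 0.0]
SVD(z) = [[-0.70,-0.72], [-0.72,0.70]] @ diag([2.4599795991412883, 0.0006097611543297609]) @ [[0.93, -0.36],[0.36, 0.93]]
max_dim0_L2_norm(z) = 2.3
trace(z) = -0.97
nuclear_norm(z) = 2.46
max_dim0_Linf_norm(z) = 1.65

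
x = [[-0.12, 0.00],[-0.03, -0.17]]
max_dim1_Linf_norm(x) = 0.17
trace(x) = -0.29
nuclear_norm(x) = 0.29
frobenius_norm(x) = 0.21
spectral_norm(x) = 0.17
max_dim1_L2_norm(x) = 0.17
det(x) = 0.02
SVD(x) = [[0.22, 0.98],  [0.98, -0.22]] @ diag([0.17492855684535905, 0.11661903789690599]) @ [[-0.32, -0.95], [-0.95, 0.32]]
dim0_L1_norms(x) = [0.15, 0.17]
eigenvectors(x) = [[0.0, 0.86], [1.00, -0.51]]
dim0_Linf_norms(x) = [0.12, 0.17]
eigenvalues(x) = [-0.17, -0.12]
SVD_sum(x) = [[-0.01, -0.04],[-0.05, -0.16]] + [[-0.11,0.04], [0.02,-0.01]]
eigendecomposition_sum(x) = [[-0.0, -0.00], [-0.10, -0.17]] + [[-0.12, -0.0], [0.07, -0.0]]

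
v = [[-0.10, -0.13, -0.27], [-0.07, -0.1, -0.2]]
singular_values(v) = [0.39, 0.0]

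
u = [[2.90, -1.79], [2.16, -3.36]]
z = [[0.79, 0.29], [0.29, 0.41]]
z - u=[[-2.11, 2.08], [-1.87, 3.77]]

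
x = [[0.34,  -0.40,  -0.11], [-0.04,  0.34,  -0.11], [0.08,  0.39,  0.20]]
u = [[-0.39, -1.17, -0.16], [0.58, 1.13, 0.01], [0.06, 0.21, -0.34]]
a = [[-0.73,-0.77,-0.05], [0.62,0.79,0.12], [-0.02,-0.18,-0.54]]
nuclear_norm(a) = 2.07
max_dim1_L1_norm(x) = 0.85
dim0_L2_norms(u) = [0.7, 1.64, 0.38]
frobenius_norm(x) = 0.78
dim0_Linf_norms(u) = [0.58, 1.17, 0.34]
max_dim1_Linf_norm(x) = 0.4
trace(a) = -0.48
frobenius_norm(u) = 1.82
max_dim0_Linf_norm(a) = 0.79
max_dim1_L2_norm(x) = 0.54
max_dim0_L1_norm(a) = 1.74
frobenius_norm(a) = 1.57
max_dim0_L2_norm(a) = 1.12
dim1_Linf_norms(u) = [1.17, 1.13, 0.34]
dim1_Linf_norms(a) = [0.77, 0.79, 0.54]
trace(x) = 0.88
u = a + x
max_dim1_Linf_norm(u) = 1.17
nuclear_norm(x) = 1.20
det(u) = -0.09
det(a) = 0.04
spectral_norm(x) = 0.70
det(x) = 0.04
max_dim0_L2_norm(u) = 1.64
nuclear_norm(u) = 2.28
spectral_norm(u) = 1.78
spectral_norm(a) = 1.48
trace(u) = 0.40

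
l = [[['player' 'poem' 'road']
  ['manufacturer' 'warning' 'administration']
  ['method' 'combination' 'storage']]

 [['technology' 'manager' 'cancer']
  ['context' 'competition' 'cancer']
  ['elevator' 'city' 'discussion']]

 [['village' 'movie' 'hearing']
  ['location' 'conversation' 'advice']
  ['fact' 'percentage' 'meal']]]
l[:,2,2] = ['storage', 'discussion', 'meal']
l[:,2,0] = ['method', 'elevator', 'fact']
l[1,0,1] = 'manager'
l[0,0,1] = 'poem'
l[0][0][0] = 'player'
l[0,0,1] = 'poem'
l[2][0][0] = 'village'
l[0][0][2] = 'road'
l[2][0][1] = 'movie'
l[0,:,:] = [['player', 'poem', 'road'], ['manufacturer', 'warning', 'administration'], ['method', 'combination', 'storage']]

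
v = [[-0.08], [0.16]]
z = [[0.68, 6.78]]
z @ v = [[1.03]]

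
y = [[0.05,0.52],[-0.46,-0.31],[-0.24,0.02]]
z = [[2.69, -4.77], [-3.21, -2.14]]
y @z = [[-1.53, -1.35], [-0.24, 2.86], [-0.71, 1.1]]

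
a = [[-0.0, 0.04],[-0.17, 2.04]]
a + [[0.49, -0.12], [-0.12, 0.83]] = [[0.49, -0.08], [-0.29, 2.87]]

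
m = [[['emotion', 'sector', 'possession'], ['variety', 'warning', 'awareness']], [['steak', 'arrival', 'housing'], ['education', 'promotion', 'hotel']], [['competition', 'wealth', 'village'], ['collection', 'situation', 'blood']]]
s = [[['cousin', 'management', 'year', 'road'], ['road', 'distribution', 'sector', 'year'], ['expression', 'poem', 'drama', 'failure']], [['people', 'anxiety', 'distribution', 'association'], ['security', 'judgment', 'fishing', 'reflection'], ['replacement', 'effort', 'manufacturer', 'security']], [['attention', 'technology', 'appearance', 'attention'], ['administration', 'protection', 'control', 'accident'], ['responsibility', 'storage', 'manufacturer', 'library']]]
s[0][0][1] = 'management'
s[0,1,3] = 'year'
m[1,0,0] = 'steak'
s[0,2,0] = 'expression'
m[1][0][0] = 'steak'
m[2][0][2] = 'village'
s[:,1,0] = ['road', 'security', 'administration']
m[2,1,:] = ['collection', 'situation', 'blood']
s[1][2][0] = 'replacement'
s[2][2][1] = 'storage'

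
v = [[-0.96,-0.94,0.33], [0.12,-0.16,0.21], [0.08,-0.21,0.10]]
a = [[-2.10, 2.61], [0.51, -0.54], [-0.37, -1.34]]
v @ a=[[1.41, -2.44], [-0.41, 0.12], [-0.31, 0.19]]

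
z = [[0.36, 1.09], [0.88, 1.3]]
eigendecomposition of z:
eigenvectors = [[-0.87, -0.57], [0.49, -0.82]]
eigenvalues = [-0.26, 1.92]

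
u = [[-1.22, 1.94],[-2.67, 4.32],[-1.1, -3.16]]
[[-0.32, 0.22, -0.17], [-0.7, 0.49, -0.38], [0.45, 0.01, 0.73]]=u @ [[0.02, -0.12, -0.15], [-0.15, 0.04, -0.18]]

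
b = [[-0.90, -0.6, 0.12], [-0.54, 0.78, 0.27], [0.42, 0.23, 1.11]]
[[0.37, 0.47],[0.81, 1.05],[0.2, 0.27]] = b @ [[-0.67, -0.86],  [0.46, 0.60],  [0.34, 0.44]]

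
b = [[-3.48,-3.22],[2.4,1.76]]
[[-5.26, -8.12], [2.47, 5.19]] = b @ [[-0.81, 1.51], [2.51, 0.89]]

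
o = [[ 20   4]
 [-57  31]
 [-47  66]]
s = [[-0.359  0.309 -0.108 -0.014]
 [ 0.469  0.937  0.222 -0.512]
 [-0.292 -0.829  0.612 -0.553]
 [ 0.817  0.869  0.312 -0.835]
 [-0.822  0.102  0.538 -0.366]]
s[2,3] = -0.553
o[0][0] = 20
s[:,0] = [-0.359, 0.469, -0.292, 0.817, -0.822]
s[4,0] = -0.822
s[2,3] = -0.553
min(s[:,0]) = -0.822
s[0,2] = -0.108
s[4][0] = -0.822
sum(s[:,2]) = 1.576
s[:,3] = [-0.014, -0.512, -0.553, -0.835, -0.366]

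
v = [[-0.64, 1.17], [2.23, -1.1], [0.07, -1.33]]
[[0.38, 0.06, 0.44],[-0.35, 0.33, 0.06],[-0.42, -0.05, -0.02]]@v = [[-0.08, -0.21], [0.96, -0.85], [0.16, -0.41]]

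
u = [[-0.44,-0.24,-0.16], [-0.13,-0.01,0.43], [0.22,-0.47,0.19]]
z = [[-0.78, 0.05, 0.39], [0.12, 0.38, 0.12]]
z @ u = [[0.42,0.00,0.22], [-0.08,-0.09,0.17]]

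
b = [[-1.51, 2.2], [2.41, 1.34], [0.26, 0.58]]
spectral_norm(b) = 2.86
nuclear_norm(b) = 5.50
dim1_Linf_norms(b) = [2.2, 2.41, 0.58]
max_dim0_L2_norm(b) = 2.86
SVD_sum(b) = [[-1.4, -0.07], [2.47, 0.12], [0.29, 0.01]] + [[-0.11, 2.27],  [-0.06, 1.22],  [-0.03, 0.57]]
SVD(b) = [[-0.49, -0.86], [0.87, -0.46], [0.10, -0.21]] @ diag([2.856335842496188, 2.639913929443836]) @ [[1.0, 0.05], [0.05, -1.0]]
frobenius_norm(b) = 3.89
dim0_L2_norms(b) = [2.86, 2.64]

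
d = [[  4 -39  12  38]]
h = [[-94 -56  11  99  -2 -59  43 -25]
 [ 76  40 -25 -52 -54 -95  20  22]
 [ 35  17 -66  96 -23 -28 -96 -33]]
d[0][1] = -39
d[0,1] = -39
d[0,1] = -39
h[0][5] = -59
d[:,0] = [4]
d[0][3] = 38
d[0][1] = -39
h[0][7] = -25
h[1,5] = -95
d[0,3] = 38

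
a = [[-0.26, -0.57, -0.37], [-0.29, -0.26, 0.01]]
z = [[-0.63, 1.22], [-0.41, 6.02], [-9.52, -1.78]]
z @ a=[[-0.19,  0.04,  0.25], [-1.64,  -1.33,  0.21], [2.99,  5.89,  3.5]]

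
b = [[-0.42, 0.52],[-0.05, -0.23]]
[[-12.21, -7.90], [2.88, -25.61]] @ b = [[5.52,  -4.53], [0.07,  7.39]]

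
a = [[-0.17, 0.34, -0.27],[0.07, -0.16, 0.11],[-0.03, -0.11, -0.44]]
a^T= [[-0.17,0.07,-0.03], [0.34,-0.16,-0.11], [-0.27,0.11,-0.44]]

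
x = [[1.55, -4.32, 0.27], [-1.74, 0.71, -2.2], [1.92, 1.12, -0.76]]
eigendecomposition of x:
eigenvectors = [[-0.83+0.00j, 0.28-0.47j, (0.28+0.47j)], [(0.52+0j), (-0.07-0.45j), (-0.07+0.45j)], [(-0.2+0j), (-0.7+0j), -0.70-0.00j]]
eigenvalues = [(4.32+0j), (-1.41+2.01j), (-1.41-2.01j)]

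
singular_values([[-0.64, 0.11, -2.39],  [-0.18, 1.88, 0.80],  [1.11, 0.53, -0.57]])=[2.66, 1.88, 1.25]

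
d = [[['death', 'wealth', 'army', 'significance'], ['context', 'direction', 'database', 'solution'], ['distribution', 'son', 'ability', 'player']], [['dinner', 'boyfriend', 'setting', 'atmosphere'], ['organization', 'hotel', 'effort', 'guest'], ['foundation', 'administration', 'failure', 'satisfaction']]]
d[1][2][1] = 'administration'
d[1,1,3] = 'guest'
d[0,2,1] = 'son'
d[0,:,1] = ['wealth', 'direction', 'son']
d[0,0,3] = 'significance'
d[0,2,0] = 'distribution'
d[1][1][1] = 'hotel'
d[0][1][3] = 'solution'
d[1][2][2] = 'failure'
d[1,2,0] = 'foundation'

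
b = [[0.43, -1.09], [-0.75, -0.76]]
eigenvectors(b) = [[0.91,0.54],[-0.41,0.84]]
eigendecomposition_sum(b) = [[0.71, -0.46], [-0.32, 0.21]] + [[-0.28,-0.63], [-0.43,-0.97]]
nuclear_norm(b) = 2.19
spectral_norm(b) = 1.33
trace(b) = -0.33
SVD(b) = [[0.78,0.62], [0.62,-0.78]] @ diag([1.332546237719704, 0.8587319281004185]) @ [[-0.1, -1.00], [1.00, -0.1]]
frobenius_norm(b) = 1.59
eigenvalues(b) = [0.92, -1.25]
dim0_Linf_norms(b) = [0.75, 1.09]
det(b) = -1.14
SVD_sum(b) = [[-0.10, -1.04], [-0.08, -0.83]] + [[0.53, -0.05], [-0.67, 0.07]]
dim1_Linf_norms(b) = [1.09, 0.76]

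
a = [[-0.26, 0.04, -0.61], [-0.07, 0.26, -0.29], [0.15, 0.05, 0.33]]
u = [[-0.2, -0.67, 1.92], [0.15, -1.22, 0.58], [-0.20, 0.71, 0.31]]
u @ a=[[0.39,  -0.09,  0.95], [0.13,  -0.28,  0.45], [0.05,  0.19,  0.02]]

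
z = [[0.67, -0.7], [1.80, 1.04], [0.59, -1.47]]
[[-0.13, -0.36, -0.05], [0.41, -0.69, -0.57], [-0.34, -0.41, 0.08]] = z @ [[0.08,-0.44,-0.23], [0.26,0.1,-0.15]]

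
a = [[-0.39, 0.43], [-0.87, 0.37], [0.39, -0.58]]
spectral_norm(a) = 1.27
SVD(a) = [[-0.45,0.31],  [-0.72,-0.68],  [0.52,-0.67]] @ diag([1.2661979506247734, 0.340650480454121]) @ [[0.8, -0.6], [0.6, 0.80]]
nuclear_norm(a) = 1.61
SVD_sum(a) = [[-0.45, 0.34], [-0.73, 0.55], [0.53, -0.4]] + [[0.06,0.09],  [-0.14,-0.18],  [-0.14,-0.18]]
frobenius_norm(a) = 1.31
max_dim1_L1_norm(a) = 1.24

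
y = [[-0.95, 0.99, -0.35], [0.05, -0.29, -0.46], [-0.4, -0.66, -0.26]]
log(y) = [[-1.85, 4.38, 2.12], [-1.43, 0.97, 0.14], [-2.23, 3.75, 0.11]]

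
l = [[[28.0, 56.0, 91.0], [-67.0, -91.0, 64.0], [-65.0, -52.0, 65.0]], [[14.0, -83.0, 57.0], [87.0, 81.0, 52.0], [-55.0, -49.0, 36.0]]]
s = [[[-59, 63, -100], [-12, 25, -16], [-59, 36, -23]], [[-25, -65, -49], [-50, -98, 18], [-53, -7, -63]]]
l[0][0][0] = 28.0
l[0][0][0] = 28.0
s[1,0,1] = -65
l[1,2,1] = -49.0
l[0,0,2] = 91.0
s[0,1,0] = -12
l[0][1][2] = 64.0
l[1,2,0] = -55.0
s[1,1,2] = 18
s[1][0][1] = -65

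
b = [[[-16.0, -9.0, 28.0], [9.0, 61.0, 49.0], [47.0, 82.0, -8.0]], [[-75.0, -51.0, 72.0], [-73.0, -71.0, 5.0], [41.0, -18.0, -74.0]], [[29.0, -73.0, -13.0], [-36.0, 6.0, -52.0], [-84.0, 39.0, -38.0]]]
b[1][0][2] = 72.0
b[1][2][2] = -74.0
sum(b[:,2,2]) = -120.0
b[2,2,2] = -38.0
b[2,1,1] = 6.0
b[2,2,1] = 39.0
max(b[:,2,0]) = 47.0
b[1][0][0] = -75.0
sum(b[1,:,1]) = -140.0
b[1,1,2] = 5.0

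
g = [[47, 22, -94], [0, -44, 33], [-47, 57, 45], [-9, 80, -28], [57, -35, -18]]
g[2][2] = 45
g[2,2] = 45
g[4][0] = 57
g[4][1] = -35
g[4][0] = 57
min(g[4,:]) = -35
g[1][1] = -44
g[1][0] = 0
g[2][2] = 45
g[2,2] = 45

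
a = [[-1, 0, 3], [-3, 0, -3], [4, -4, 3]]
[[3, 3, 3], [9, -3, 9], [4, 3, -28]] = a @ [[-3, 0, -3], [-4, 0, 4], [0, 1, 0]]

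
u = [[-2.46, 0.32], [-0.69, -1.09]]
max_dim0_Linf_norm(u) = 2.46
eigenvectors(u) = [[-0.86, -0.26], [-0.50, -0.97]]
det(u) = 2.90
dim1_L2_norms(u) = [2.48, 1.29]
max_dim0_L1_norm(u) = 3.15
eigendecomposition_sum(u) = [[-2.70, 0.73], [-1.57, 0.43]] + [[0.24, -0.41], [0.88, -1.52]]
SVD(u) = [[-0.96, -0.27],[-0.27, 0.96]] @ diag([2.554982432727974, 1.1358982209914057]) @ [[1.0, -0.01], [-0.01, -1.0]]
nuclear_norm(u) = 3.69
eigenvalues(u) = [-2.27, -1.28]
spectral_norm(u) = 2.55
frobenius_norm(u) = 2.80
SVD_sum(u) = [[-2.46, 0.02], [-0.68, 0.0]] + [[0.00, 0.30], [-0.01, -1.09]]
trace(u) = -3.55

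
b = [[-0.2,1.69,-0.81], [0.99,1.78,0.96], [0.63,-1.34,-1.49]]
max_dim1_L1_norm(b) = 3.73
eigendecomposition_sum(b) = [[(0.58-0j), 1.34+0.00j, (0.21-0j)],[(0.78-0j), (1.78+0j), (0.29-0j)],[(-0.18+0j), -0.41-0.00j, (-0.07+0j)]] + [[-0.39+0.44j, (0.18-0.47j), -0.51-0.60j],[0.11-0.27j, -0.00+0.25j, 0.34+0.19j],[0.40+0.48j, -0.47-0.26j, (-0.71+0.44j)]] + [[-0.39-0.44j, 0.18+0.47j, -0.51+0.60j], [0.11+0.27j, (-0-0.25j), (0.34-0.19j)], [(0.4-0.48j), -0.47+0.26j, (-0.71-0.44j)]]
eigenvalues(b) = [(2.3+0j), (-1.11+1.13j), (-1.11-1.13j)]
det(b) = 5.77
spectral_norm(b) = 2.99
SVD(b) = [[-0.39,  0.86,  -0.33], [-0.70,  -0.05,  0.71], [0.6,  0.51,  0.62]] @ diag([2.9899162300555835, 1.652644166231074, 1.1679333016369564]) @ [[-0.08, -0.91, -0.41],  [0.06, 0.41, -0.91],  [0.99, -0.10, 0.02]]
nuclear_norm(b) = 5.81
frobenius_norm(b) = 3.61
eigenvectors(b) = [[(-0.59+0j), 0.10+0.64j, 0.10-0.64j], [(-0.79+0j), -0.15-0.28j, -0.15+0.28j], [0.18+0.00j, 0.69+0.00j, 0.69-0.00j]]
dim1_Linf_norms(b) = [1.69, 1.78, 1.49]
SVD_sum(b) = [[0.09, 1.07, 0.49],[0.17, 1.89, 0.87],[-0.14, -1.62, -0.74]] + [[0.09,0.58,-1.29], [-0.00,-0.03,0.07], [0.05,0.35,-0.77]] + [[-0.38, 0.04, -0.01], [0.83, -0.08, 0.02], [0.72, -0.07, 0.02]]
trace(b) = 0.09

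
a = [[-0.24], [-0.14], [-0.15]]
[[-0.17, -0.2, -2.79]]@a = [[0.49]]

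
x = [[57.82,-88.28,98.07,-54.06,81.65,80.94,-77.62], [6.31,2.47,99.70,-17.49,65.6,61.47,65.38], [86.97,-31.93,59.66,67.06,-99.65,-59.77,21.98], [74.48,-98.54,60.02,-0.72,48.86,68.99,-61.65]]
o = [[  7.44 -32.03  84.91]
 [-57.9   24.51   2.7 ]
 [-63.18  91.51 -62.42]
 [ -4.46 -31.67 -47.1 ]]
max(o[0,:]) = 84.91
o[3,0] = -4.46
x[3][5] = 68.99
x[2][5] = -59.77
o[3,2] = -47.1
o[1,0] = -57.9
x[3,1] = -98.54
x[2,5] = -59.77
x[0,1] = -88.28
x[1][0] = 6.31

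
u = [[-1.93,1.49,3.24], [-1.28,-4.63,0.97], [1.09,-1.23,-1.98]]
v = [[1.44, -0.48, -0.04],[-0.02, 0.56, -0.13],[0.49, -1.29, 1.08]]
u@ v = [[-1.22, -2.42, 3.38], [-1.28, -3.23, 1.70], [0.62, 1.34, -2.02]]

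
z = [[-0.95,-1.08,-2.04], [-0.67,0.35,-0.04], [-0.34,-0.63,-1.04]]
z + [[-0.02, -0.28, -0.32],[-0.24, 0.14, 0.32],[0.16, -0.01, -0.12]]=[[-0.97,-1.36,-2.36], [-0.91,0.49,0.28], [-0.18,-0.64,-1.16]]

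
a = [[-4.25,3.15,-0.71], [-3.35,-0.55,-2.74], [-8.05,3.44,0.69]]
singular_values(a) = [10.56, 3.32, 1.42]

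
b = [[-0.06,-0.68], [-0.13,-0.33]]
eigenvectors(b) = [[0.96, 0.83], [-0.27, 0.56]]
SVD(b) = [[-0.89, -0.45],[-0.45, 0.89]] @ diag([0.7640276407434825, 0.08978732750197976]) @ [[0.15, 0.99], [-0.99, 0.15]]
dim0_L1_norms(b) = [0.19, 1.01]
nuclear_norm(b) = 0.85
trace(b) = -0.39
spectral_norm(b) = 0.76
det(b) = -0.07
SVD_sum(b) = [[-0.10, -0.67], [-0.05, -0.34]] + [[0.04, -0.01], [-0.08, 0.01]]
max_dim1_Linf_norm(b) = 0.68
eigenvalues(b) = [0.13, -0.52]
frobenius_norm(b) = 0.77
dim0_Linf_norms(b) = [0.13, 0.68]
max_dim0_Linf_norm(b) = 0.68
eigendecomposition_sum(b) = [[0.09, -0.14], [-0.03, 0.04]] + [[-0.15, -0.54], [-0.1, -0.37]]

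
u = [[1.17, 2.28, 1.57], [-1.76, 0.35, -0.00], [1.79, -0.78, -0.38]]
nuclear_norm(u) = 5.74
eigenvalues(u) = [(0.74+0.99j), (0.74-0.99j), (-0.33+0j)]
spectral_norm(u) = 3.06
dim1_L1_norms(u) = [5.02, 2.11, 2.95]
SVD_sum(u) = [[1.72, 1.92, 1.4], [-0.47, -0.53, -0.38], [0.21, 0.23, 0.17]] + [[-0.55, 0.36, 0.18], [-1.29, 0.85, 0.42], [1.58, -1.04, -0.52]] + [[0.0,0.00,-0.01], [0.0,0.03,-0.04], [0.00,0.02,-0.03]]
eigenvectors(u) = [[-0.13-0.36j, (-0.13+0.36j), -0.18+0.00j], [0.64+0.01j, (0.64-0.01j), -0.47+0.00j], [(-0.66+0j), (-0.66-0j), (0.86+0j)]]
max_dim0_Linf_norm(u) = 2.28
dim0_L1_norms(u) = [4.72, 3.41, 1.95]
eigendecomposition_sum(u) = [[0.58+0.35j, (1.05-0.38j), 0.70-0.13j],[-0.89+0.69j, -0.05+1.85j, (-0.22+1.16j)],[(0.91-0.73j), 0.02-1.92j, (0.2-1.21j)]] + [[(0.58-0.35j), 1.05+0.38j, (0.7+0.13j)],[(-0.89-0.69j), -0.05-1.85j, -0.22-1.16j],[(0.91+0.73j), 0.02+1.92j, (0.2+1.21j)]] + [[-0j, (0.18-0j), 0.17-0.00j], [0.01-0.00j, (0.45-0j), (0.43-0j)], [-0.02+0.00j, (-0.82+0j), -0.79+0.00j]]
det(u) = -0.51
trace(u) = 1.14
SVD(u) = [[-0.96,-0.26,0.12], [0.26,-0.61,0.75], [-0.12,0.75,0.65]] @ diag([3.0567630509171466, 2.619420160279241, 0.06354269800978782]) @ [[-0.59, -0.65, -0.48], [0.81, -0.53, -0.26], [0.08, 0.54, -0.84]]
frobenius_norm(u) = 4.03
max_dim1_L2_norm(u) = 3.01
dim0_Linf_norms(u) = [1.79, 2.28, 1.57]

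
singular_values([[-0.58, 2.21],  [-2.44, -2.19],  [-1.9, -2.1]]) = [4.51, 1.92]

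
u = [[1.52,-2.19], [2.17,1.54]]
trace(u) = 3.06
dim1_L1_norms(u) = [3.71, 3.71]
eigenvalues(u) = [(1.53+2.18j), (1.53-2.18j)]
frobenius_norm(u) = 3.77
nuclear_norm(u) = 5.33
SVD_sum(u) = [[-0.18, -2.04], [0.15, 1.72]] + [[1.7,-0.15], [2.02,-0.18]]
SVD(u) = [[-0.77, 0.64], [0.64, 0.77]] @ diag([2.677467125180957, 2.6491828539334956]) @ [[0.09, 1.00], [1.0, -0.09]]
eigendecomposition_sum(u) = [[(0.76+1.09j), (-1.09+0.77j)], [(1.08-0.76j), (0.77+1.09j)]] + [[(0.76-1.09j), (-1.09-0.77j)], [(1.08+0.76j), (0.77-1.09j)]]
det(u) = 7.09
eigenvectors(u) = [[0.71+0.00j, (0.71-0j)], [-0.00-0.71j, (-0+0.71j)]]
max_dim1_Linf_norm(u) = 2.19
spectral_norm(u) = 2.68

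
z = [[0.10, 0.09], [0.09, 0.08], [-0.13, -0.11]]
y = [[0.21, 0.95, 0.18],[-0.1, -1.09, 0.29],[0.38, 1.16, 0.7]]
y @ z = [[0.08, 0.08], [-0.15, -0.13], [0.05, 0.05]]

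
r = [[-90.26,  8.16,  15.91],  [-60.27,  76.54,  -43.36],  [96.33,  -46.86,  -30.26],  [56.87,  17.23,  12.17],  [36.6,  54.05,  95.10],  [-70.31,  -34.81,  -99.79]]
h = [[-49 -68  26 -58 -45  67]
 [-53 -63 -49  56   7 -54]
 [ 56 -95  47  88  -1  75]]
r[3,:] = [56.87, 17.23, 12.17]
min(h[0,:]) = -68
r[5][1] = -34.81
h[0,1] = -68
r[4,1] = 54.05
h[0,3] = -58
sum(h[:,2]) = 24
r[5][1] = -34.81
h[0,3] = -58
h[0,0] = -49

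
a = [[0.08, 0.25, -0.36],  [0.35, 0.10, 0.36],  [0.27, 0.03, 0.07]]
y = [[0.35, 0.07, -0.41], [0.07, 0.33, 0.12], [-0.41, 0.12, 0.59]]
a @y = [[0.19,0.04,-0.22], [-0.02,0.1,0.08], [0.07,0.04,-0.07]]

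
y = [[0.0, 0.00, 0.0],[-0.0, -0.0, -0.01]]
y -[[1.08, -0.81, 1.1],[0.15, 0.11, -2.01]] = [[-1.08,0.81,-1.10], [-0.15,-0.11,2.00]]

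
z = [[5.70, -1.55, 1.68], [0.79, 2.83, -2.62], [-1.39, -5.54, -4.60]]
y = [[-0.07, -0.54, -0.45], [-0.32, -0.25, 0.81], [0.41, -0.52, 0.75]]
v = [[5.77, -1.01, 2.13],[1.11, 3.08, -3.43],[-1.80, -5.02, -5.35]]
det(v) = -206.72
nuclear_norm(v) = 18.28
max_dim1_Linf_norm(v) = 5.77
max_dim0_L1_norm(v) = 10.91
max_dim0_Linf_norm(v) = 5.77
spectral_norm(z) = 7.53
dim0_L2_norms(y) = [0.52, 0.79, 1.19]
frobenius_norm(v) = 10.88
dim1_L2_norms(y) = [0.71, 0.91, 1.0]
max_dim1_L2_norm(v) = 7.55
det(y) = -0.45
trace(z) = 3.93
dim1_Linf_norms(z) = [5.7, 2.83, 5.54]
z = v + y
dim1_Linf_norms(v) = [5.77, 3.43, 5.35]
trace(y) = 0.43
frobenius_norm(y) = 1.52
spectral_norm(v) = 8.20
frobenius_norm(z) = 10.34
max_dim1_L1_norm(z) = 11.53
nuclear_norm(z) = 17.29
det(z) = -168.96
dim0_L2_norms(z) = [5.92, 6.41, 5.55]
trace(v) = 3.50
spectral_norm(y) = 1.25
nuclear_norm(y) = 2.46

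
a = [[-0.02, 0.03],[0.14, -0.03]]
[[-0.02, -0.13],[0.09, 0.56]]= a @[[0.55,3.56], [-0.32,-2.07]]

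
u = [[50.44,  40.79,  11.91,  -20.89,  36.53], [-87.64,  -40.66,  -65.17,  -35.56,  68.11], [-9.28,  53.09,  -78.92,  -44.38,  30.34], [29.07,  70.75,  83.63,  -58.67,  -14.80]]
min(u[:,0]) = -87.64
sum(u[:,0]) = -17.410000000000004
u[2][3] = -44.38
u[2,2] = -78.92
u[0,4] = 36.53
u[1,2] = -65.17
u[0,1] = 40.79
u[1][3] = -35.56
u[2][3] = -44.38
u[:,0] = [50.44, -87.64, -9.28, 29.07]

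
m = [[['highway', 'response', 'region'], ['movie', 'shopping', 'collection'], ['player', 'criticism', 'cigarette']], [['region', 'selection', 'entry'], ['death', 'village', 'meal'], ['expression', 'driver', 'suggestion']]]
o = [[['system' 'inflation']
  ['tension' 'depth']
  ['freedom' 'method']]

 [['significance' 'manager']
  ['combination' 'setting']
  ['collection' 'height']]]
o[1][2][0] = 'collection'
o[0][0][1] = 'inflation'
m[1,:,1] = ['selection', 'village', 'driver']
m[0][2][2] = 'cigarette'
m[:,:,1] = [['response', 'shopping', 'criticism'], ['selection', 'village', 'driver']]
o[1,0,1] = 'manager'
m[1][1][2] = 'meal'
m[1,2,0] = 'expression'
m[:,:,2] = [['region', 'collection', 'cigarette'], ['entry', 'meal', 'suggestion']]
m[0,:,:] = [['highway', 'response', 'region'], ['movie', 'shopping', 'collection'], ['player', 'criticism', 'cigarette']]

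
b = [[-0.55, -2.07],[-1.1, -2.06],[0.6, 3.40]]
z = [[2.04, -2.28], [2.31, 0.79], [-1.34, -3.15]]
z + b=[[1.49, -4.35], [1.21, -1.27], [-0.74, 0.25]]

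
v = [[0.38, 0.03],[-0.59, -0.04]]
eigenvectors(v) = [[0.53, -0.08], [-0.85, 1.00]]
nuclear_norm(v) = 0.71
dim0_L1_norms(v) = [0.97, 0.07]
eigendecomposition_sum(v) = [[0.38, 0.03], [-0.6, -0.05]] + [[-0.00, -0.0], [0.01, 0.01]]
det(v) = 0.00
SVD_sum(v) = [[0.38, 0.03], [-0.59, -0.04]] + [[-0.00, 0.0],[-0.0, 0.0]]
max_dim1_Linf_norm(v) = 0.59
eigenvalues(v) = [0.33, 0.01]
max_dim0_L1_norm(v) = 0.97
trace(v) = 0.34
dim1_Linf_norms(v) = [0.38, 0.59]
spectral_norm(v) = 0.70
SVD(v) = [[-0.54, 0.84],[0.84, 0.54]] @ diag([0.7035533905932737, 0.003553390593273761]) @ [[-1.0, -0.07], [-0.07, 1.0]]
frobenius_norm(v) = 0.70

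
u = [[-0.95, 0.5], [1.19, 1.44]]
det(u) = -1.96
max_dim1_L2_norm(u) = 1.87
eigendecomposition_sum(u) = [[-1.08, 0.21], [0.49, -0.09]] + [[0.13, 0.29],[0.70, 1.53]]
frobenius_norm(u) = 2.15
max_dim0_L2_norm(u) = 1.52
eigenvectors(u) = [[-0.91,-0.19], [0.41,-0.98]]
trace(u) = 0.49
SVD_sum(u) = [[-0.22, -0.22], [1.31, 1.32]] + [[-0.73,0.72], [-0.12,0.12]]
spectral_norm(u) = 1.89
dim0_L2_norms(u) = [1.52, 1.52]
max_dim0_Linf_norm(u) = 1.44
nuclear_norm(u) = 2.93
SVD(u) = [[-0.17, 0.99], [0.99, 0.17]] @ diag([1.88671739351904, 1.0404313898536126]) @ [[0.71,  0.71],[-0.71,  0.71]]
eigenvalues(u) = [-1.18, 1.67]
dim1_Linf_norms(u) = [0.95, 1.44]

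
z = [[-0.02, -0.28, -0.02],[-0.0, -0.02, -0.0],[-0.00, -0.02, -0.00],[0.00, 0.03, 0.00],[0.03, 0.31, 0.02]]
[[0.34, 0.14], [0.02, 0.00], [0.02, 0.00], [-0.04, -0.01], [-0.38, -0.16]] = z@[[0.57, -1.88], [-1.25, -0.25], [-0.23, -1.53]]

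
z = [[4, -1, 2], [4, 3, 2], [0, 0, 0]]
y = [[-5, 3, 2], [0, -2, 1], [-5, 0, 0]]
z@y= [[-30, 14, 7], [-30, 6, 11], [0, 0, 0]]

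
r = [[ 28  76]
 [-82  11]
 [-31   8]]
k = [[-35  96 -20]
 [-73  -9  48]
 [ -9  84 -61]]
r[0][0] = 28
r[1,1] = 11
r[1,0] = -82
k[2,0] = -9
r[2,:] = [-31, 8]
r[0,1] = 76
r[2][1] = 8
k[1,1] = -9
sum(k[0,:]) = 41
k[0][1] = 96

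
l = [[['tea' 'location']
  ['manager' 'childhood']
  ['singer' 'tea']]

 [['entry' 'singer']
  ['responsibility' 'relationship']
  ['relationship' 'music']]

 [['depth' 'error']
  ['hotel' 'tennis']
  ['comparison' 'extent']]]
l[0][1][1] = 'childhood'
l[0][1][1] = 'childhood'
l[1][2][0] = 'relationship'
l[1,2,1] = 'music'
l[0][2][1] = 'tea'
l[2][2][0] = 'comparison'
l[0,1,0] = 'manager'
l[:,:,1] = [['location', 'childhood', 'tea'], ['singer', 'relationship', 'music'], ['error', 'tennis', 'extent']]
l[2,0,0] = 'depth'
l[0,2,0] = 'singer'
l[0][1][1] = 'childhood'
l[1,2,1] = 'music'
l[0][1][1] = 'childhood'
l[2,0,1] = 'error'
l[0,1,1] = 'childhood'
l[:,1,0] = ['manager', 'responsibility', 'hotel']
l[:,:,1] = [['location', 'childhood', 'tea'], ['singer', 'relationship', 'music'], ['error', 'tennis', 'extent']]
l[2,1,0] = 'hotel'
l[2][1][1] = 'tennis'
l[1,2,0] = 'relationship'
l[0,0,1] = 'location'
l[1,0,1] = 'singer'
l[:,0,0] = ['tea', 'entry', 'depth']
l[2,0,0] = 'depth'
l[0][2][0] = 'singer'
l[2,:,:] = [['depth', 'error'], ['hotel', 'tennis'], ['comparison', 'extent']]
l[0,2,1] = 'tea'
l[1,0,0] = 'entry'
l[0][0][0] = 'tea'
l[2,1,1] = 'tennis'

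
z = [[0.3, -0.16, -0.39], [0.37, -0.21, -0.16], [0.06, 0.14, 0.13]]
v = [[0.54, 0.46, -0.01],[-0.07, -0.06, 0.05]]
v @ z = [[0.33, -0.18, -0.29], [-0.04, 0.03, 0.04]]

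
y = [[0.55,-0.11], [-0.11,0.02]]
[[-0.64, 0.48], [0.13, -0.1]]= y @ [[-1.08, 0.97],[0.45, 0.49]]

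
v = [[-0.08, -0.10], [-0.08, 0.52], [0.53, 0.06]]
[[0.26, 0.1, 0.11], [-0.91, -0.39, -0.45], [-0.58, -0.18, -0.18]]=v@[[-0.88, -0.25, -0.24], [-1.89, -0.78, -0.91]]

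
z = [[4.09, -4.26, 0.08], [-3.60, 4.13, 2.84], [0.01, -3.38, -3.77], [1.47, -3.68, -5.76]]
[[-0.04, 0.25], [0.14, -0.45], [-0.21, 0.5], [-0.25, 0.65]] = z @ [[0.02, -0.01], [0.03, -0.07], [0.03, -0.07]]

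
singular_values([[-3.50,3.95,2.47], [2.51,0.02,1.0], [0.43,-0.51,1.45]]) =[5.95, 2.69, 1.11]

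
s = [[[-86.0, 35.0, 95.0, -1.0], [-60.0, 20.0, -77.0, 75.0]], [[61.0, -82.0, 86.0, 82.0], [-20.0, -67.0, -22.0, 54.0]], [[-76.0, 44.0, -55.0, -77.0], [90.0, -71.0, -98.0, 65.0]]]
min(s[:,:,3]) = -77.0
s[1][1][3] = 54.0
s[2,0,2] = -55.0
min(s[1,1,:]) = -67.0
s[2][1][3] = 65.0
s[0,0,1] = 35.0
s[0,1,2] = -77.0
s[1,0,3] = 82.0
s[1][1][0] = -20.0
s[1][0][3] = 82.0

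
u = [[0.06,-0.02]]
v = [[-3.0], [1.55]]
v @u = [[-0.18, 0.06], [0.09, -0.03]]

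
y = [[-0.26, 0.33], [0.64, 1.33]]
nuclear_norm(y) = 1.86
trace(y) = 1.07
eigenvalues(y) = [-0.38, 1.45]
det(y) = -0.56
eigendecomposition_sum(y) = [[-0.36, 0.07],[0.13, -0.03]] + [[0.1, 0.26], [0.51, 1.36]]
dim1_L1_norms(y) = [0.59, 1.97]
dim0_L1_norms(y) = [0.9, 1.66]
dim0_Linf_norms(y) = [0.64, 1.33]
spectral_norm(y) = 1.49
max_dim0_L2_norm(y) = 1.37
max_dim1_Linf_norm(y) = 1.33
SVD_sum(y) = [[0.08,0.18], [0.59,1.35]] + [[-0.34,0.15], [0.05,-0.02]]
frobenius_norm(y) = 1.53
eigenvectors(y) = [[-0.94,-0.19], [0.35,-0.98]]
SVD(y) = [[0.13, 0.99],  [0.99, -0.13]] @ diag([1.488263481472941, 0.37426168614225125]) @ [[0.40, 0.92], [-0.92, 0.40]]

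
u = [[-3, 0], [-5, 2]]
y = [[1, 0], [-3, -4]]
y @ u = [[-3, 0], [29, -8]]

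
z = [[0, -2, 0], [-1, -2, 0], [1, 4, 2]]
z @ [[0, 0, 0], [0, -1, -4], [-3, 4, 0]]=[[0, 2, 8], [0, 2, 8], [-6, 4, -16]]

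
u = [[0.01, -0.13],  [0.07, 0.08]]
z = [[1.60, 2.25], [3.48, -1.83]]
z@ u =[[0.17, -0.03], [-0.09, -0.60]]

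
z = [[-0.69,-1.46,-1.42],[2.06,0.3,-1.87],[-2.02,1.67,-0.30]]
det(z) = -14.26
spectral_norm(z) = 3.27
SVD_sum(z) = [[0.45, -0.18, -0.23], [2.03, -0.82, -1.07], [-1.76, 0.71, 0.93]] + [[-1.1, -0.84, -1.46],[-0.06, -0.04, -0.07],[-0.34, -0.26, -0.46]] + [[-0.03,  -0.44,  0.28], [0.08,  1.16,  -0.73], [0.09,  1.22,  -0.77]]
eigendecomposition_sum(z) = [[(-1.18-0j), -0.06+0.00j, (-0.94+0j)], [0.02+0.00j, -0j, (0.02-0j)], [-1.27-0.00j, (-0.06+0j), -1.02+0.00j]] + [[(0.25+0.54j),-0.70+0.18j,-0.24-0.50j], [(1.02-0.3j),0.15+1.29j,(-0.94+0.3j)], [-0.37-0.66j,(0.87-0.31j),(0.36+0.6j)]] + [[(0.25-0.54j), (-0.7-0.18j), -0.24+0.50j], [(1.02+0.3j), 0.15-1.29j, (-0.94-0.3j)], [(-0.37+0.66j), (0.87+0.31j), 0.36-0.60j]]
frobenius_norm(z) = 4.41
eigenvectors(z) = [[(0.68+0j), 0.06+0.41j, 0.06-0.41j], [(-0.01+0j), 0.74+0.00j, 0.74-0.00j], [0.73+0.00j, -0.12-0.51j, -0.12+0.51j]]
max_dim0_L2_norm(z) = 2.97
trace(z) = -0.69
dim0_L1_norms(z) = [4.77, 3.43, 3.59]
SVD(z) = [[0.16, -0.95, -0.25], [0.75, -0.05, 0.66], [-0.65, -0.3, 0.7]] @ diag([3.2697897971949903, 2.11463312840727, 2.0617229237708035]) @ [[0.83, -0.33, -0.44],  [0.55, 0.42, 0.73],  [0.06, 0.85, -0.53]]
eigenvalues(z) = [(-2.2+0j), (0.75+2.43j), (0.75-2.43j)]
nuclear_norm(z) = 7.45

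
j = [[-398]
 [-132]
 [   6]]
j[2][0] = 6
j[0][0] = -398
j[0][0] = -398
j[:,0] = [-398, -132, 6]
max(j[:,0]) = 6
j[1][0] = -132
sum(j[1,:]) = -132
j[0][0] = -398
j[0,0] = -398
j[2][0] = 6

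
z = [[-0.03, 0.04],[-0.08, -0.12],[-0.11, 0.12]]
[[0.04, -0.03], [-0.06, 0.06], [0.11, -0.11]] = z @ [[-0.24, 0.24], [0.70, -0.69]]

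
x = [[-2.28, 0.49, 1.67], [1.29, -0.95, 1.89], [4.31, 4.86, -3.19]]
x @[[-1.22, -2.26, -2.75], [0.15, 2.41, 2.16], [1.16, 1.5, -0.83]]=[[4.79, 8.84, 5.94], [0.48, -2.37, -7.17], [-8.23, -2.81, 1.29]]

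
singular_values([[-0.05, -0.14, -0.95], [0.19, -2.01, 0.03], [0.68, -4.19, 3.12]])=[5.54, 1.42, 0.02]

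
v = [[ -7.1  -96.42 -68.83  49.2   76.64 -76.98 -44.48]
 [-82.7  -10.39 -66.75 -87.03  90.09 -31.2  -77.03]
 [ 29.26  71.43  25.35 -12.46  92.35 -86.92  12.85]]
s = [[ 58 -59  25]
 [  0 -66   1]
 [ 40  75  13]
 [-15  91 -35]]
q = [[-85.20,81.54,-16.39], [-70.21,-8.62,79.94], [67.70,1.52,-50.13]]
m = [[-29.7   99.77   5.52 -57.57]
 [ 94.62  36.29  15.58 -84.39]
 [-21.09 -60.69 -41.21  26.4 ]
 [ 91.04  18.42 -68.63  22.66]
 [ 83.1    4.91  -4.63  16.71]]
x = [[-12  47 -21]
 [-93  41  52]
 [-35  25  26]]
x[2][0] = -35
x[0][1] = 47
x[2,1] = 25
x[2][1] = 25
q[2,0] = 67.7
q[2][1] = 1.52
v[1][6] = -77.03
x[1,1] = 41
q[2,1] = 1.52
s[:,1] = [-59, -66, 75, 91]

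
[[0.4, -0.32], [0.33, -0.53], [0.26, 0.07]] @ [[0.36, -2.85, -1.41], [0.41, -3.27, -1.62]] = [[0.01, -0.09, -0.05], [-0.1, 0.79, 0.39], [0.12, -0.97, -0.48]]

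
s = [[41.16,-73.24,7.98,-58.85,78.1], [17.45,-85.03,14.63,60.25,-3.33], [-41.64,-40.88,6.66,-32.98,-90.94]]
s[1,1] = -85.03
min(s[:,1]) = -85.03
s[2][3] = -32.98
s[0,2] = 7.98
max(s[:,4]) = 78.1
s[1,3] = 60.25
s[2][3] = -32.98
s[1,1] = -85.03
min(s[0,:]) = -73.24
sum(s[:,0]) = 16.97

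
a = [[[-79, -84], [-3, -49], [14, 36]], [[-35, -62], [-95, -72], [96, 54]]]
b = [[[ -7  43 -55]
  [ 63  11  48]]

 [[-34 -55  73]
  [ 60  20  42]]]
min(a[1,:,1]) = -72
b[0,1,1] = 11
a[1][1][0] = -95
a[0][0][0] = -79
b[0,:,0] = [-7, 63]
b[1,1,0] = 60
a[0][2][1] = 36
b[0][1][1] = 11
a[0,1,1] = -49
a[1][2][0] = 96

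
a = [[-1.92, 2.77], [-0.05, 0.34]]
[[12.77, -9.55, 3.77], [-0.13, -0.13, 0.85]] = a@[[-9.13, 5.61, 2.06], [-1.72, 0.44, 2.79]]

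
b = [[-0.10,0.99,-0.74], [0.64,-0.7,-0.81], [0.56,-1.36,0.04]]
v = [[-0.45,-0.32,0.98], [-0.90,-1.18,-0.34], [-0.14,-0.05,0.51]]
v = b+[[-0.35, -1.31, 1.72],[-1.54, -0.48, 0.47],[-0.70, 1.31, 0.47]]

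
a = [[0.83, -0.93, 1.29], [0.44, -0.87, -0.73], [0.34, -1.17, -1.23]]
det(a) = -0.376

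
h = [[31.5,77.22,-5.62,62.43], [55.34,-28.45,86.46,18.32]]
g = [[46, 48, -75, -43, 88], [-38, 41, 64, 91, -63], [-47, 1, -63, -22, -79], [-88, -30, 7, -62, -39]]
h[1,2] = 86.46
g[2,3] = -22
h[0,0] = 31.5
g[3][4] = -39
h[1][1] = -28.45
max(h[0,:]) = 77.22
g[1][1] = 41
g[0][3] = -43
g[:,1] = [48, 41, 1, -30]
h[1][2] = 86.46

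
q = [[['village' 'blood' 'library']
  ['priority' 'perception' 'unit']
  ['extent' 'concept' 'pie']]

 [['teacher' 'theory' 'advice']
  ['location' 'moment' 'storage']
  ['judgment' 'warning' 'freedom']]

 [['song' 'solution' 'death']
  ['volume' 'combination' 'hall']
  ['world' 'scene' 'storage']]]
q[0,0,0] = 'village'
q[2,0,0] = 'song'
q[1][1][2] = 'storage'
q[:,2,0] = ['extent', 'judgment', 'world']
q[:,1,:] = [['priority', 'perception', 'unit'], ['location', 'moment', 'storage'], ['volume', 'combination', 'hall']]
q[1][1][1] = 'moment'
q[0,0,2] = 'library'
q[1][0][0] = 'teacher'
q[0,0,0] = 'village'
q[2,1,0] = 'volume'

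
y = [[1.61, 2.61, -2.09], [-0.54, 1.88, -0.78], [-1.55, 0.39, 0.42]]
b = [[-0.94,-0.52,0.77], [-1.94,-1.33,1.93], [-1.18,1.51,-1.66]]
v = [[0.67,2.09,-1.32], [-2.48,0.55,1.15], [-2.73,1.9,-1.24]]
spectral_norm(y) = 4.08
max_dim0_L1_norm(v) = 5.88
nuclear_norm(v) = 8.00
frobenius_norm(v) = 5.19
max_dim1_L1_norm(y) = 6.31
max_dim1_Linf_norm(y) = 2.61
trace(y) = 3.91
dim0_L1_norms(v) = [5.88, 4.54, 3.71]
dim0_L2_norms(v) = [3.75, 2.88, 2.15]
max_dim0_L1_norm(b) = 4.36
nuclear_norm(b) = 5.76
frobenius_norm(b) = 4.18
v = y + b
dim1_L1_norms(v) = [4.08, 4.18, 5.87]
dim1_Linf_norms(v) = [2.09, 2.48, 2.73]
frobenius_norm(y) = 4.58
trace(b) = -3.93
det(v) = -10.67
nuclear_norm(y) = 6.17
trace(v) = -0.02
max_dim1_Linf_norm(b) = 1.94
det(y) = -0.14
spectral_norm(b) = 3.54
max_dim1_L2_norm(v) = 3.55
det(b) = 0.06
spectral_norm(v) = 4.17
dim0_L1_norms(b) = [4.06, 3.36, 4.36]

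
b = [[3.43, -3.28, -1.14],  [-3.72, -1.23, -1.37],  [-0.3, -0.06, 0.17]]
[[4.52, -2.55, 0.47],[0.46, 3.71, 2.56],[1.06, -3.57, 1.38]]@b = [[24.85, -11.72, -1.58], [-12.99, -6.23, -5.17], [16.50, 0.83, 3.92]]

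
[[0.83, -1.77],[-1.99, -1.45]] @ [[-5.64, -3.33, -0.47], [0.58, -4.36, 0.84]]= [[-5.71, 4.95, -1.88], [10.38, 12.95, -0.28]]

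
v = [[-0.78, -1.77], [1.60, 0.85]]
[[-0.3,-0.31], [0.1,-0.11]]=v@[[-0.03, -0.21], [0.18, 0.27]]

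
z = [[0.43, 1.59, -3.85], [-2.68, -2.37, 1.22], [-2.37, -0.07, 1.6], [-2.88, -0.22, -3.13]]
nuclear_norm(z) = 12.03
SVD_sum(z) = [[1.05, 1.62, -3.66], [-0.68, -1.05, 2.38], [-0.52, -0.80, 1.81], [0.50, 0.76, -1.72]] + [[-0.57, -0.16, -0.23], [-2.28, -0.64, -0.94], [-1.38, -0.39, -0.57], [-3.39, -0.96, -1.40]] + [[-0.05,0.13,0.04],[0.28,-0.67,-0.22],[-0.47,1.12,0.36],[0.01,-0.03,-0.01]]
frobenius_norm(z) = 7.63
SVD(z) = [[0.73, -0.13, -0.10], [-0.47, -0.52, 0.51], [-0.36, -0.32, -0.85], [0.34, -0.78, 0.02]] @ diag([5.685111747856096, 4.859425120757492, 1.4866714196955622]) @ [[0.25, 0.39, -0.88],[0.89, 0.25, 0.37],[0.37, -0.88, -0.29]]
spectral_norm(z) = 5.69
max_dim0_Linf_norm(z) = 3.85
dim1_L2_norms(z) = [4.19, 3.78, 2.86, 4.26]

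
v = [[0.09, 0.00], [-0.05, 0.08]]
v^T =[[0.09,-0.05], [0.0,0.08]]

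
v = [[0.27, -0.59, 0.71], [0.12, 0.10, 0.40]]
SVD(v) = [[-0.95, -0.3], [-0.3, 0.95]] @ diag([1.0028779995216974, 0.32208029755847917]) @ [[-0.29, 0.53, -0.79],[0.10, 0.84, 0.53]]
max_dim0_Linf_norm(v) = 0.71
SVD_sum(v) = [[0.28, -0.51, 0.76], [0.09, -0.16, 0.24]] + [[-0.01, -0.08, -0.05], [0.03, 0.26, 0.16]]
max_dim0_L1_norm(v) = 1.11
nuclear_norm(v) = 1.32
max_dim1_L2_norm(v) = 0.96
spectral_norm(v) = 1.00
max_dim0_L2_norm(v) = 0.81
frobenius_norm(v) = 1.05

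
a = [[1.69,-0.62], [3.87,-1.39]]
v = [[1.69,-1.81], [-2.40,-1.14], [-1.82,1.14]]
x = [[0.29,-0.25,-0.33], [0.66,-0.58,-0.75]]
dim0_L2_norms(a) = [4.22, 1.52]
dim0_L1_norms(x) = [0.95, 0.83, 1.08]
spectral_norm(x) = 1.26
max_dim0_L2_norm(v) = 3.45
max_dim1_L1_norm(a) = 5.26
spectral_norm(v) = 3.57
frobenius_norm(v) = 4.22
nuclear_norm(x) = 1.26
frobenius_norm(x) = 1.26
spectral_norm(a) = 4.49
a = x @ v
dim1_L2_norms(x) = [0.51, 1.16]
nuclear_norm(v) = 5.82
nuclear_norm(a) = 4.50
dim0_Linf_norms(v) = [2.4, 1.81]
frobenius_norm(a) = 4.49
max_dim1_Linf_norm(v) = 2.4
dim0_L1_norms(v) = [5.91, 4.09]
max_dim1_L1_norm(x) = 1.99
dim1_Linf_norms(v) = [1.81, 2.4, 1.82]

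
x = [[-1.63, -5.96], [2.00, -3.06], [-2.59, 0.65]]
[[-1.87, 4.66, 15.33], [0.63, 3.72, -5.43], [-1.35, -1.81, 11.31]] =x@[[0.56, 0.47, -4.69],[0.16, -0.91, -1.29]]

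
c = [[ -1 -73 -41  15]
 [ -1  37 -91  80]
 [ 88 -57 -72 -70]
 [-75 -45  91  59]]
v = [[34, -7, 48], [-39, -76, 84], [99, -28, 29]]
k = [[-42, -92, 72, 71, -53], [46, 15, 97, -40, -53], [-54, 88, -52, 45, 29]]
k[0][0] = -42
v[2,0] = 99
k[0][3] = 71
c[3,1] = -45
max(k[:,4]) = 29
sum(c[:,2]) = -113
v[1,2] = 84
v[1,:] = [-39, -76, 84]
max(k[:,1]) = 88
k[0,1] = -92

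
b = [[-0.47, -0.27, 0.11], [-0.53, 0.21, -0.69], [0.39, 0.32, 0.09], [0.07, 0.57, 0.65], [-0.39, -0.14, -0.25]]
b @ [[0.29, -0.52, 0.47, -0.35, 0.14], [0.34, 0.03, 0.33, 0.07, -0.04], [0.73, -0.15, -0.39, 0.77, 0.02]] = [[-0.15, 0.22, -0.35, 0.23, -0.05], [-0.59, 0.39, 0.09, -0.33, -0.1], [0.29, -0.21, 0.25, -0.04, 0.04], [0.69, -0.12, -0.03, 0.52, 0.0], [-0.34, 0.24, -0.13, -0.07, -0.05]]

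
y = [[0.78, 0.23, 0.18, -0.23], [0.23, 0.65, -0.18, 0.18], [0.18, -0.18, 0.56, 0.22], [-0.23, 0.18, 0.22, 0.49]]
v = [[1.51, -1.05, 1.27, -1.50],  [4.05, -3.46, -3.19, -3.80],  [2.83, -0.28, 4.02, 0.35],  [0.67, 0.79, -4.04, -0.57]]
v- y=[[0.73, -1.28, 1.09, -1.27], [3.82, -4.11, -3.01, -3.98], [2.65, -0.1, 3.46, 0.13], [0.90, 0.61, -4.26, -1.06]]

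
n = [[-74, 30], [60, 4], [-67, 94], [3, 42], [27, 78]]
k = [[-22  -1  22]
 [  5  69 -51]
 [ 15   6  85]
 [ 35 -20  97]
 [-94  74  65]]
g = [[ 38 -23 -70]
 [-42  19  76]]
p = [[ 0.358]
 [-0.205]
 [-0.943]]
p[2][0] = -0.943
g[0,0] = 38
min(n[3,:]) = 3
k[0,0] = -22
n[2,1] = 94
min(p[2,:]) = -0.943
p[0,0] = 0.358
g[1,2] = 76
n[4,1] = 78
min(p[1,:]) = -0.205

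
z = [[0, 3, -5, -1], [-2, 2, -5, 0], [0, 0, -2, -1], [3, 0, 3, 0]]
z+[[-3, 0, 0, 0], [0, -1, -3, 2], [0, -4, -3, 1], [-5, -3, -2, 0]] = [[-3, 3, -5, -1], [-2, 1, -8, 2], [0, -4, -5, 0], [-2, -3, 1, 0]]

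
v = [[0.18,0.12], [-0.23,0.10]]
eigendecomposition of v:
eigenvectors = [[-0.14-0.57j, (-0.14+0.57j)], [0.81+0.00j, 0.81-0.00j]]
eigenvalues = [(0.14+0.16j), (0.14-0.16j)]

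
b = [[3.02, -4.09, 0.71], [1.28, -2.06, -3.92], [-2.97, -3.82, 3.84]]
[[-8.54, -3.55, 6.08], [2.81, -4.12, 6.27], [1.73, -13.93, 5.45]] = b @[[-2.51, 2.07, -0.36],[-0.03, 2.47, -1.88],[-1.52, 0.43, -0.73]]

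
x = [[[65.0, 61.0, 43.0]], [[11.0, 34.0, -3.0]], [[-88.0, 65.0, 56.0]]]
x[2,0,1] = 65.0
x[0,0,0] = 65.0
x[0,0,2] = 43.0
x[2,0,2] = 56.0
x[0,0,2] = 43.0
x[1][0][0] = 11.0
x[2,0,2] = 56.0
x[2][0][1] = 65.0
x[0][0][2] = 43.0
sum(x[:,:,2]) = 96.0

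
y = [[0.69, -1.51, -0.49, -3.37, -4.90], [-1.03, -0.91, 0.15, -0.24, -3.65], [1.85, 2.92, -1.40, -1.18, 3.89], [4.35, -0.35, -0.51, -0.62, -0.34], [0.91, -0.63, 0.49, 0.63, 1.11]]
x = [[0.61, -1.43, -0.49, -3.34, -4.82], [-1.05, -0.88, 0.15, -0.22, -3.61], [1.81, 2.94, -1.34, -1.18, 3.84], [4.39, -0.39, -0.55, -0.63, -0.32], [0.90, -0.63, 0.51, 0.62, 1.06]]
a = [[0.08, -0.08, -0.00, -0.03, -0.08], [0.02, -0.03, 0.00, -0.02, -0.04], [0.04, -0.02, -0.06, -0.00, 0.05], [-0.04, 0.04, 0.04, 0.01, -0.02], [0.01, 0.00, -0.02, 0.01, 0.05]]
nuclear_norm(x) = 17.72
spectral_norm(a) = 0.16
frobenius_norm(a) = 0.20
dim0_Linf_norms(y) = [4.35, 2.92, 1.4, 3.37, 4.9]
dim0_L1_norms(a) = [0.19, 0.17, 0.12, 0.07, 0.24]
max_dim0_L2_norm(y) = 7.34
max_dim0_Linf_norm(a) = 0.08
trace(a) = 0.05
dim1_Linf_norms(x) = [4.82, 3.61, 3.84, 4.39, 1.06]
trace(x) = -1.18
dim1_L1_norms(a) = [0.27, 0.11, 0.17, 0.15, 0.09]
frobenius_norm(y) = 10.34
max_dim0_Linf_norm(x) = 4.82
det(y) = -8.66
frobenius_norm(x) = 10.25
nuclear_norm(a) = 0.31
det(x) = -15.22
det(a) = -0.00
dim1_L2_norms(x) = [6.09, 3.87, 5.46, 4.5, 1.72]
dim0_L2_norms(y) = [4.97, 3.49, 1.65, 3.69, 7.34]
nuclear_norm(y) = 17.79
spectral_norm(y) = 8.21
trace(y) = -1.13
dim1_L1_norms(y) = [10.96, 5.98, 11.24, 6.17, 3.77]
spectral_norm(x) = 8.09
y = a + x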